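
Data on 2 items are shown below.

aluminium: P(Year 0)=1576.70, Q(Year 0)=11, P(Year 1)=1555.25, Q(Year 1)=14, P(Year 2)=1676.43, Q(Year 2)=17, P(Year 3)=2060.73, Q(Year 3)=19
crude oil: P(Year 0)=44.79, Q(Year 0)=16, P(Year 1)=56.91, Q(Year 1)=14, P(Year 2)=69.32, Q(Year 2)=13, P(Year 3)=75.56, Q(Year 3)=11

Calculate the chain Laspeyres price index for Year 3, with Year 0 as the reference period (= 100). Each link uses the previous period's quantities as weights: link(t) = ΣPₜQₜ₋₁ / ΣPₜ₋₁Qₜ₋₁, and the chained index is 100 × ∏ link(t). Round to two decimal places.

Link Year 0→Year 1:
ΣP(Year 1)Q(Year 0) = 1555.25×11 + 56.91×16 = 17107.75 + 910.56 = 18018.31
ΣP(Year 0)Q(Year 0) = 1576.70×11 + 44.79×16 = 17343.7 + 716.64 = 18060.34
link = 18018.31/18060.34 = 0.997673
Link Year 1→Year 2:
ΣP(Year 2)Q(Year 1) = 1676.43×14 + 69.32×14 = 23470.02 + 970.48 = 24440.5
ΣP(Year 1)Q(Year 1) = 1555.25×14 + 56.91×14 = 21773.5 + 796.74 = 22570.24
link = 24440.5/22570.24 = 1.082864
Link Year 2→Year 3:
ΣP(Year 3)Q(Year 2) = 2060.73×17 + 75.56×13 = 35032.41 + 982.28 = 36014.69
ΣP(Year 2)Q(Year 2) = 1676.43×17 + 69.32×13 = 28499.31 + 901.16 = 29400.47
link = 36014.69/29400.47 = 1.224970
Chained index = 100 × 0.997673 × 1.082864 × 1.224970 = 132.3389

132.34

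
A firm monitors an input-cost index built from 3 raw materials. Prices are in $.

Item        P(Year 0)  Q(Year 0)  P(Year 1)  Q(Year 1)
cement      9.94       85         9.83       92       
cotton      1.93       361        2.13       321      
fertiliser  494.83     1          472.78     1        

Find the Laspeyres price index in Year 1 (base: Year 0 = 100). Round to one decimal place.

Laspeyres price index uses base-period quantities as weights.
ΣP(Year 1)·Q(Year 0) = 9.83×85 + 2.13×361 + 472.78×1 = 835.55 + 768.93 + 472.78 = 2077.26
ΣP(Year 0)·Q(Year 0) = 9.94×85 + 1.93×361 + 494.83×1 = 844.9 + 696.73 + 494.83 = 2036.46
Index = 2077.26 / 2036.46 × 100 = 102.0035

102.0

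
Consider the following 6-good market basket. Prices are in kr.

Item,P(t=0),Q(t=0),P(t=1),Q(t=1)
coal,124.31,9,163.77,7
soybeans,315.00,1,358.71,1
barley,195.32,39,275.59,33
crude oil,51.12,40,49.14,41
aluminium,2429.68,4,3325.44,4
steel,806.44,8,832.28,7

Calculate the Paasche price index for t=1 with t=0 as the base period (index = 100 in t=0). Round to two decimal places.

Paasche price index uses current-period quantities as weights.
ΣP(t=1)·Q(t=1) = 163.77×7 + 358.71×1 + 275.59×33 + 49.14×41 + 3325.44×4 + 832.28×7 = 1146.39 + 358.71 + 9094.47 + 2014.74 + 13301.76 + 5825.96 = 31742.03
ΣP(t=0)·Q(t=1) = 124.31×7 + 315.00×1 + 195.32×33 + 51.12×41 + 2429.68×4 + 806.44×7 = 870.17 + 315 + 6445.56 + 2095.92 + 9718.72 + 5645.08 = 25090.45
Index = 31742.03 / 25090.45 × 100 = 126.5104

126.51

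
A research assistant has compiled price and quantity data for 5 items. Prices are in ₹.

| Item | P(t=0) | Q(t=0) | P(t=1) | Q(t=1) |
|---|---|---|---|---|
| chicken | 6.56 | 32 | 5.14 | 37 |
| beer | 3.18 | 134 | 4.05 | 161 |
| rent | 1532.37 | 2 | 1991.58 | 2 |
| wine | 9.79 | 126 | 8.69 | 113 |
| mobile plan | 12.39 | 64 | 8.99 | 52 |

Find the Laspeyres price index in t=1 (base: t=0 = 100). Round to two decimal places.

Laspeyres price index uses base-period quantities as weights.
ΣP(t=1)·Q(t=0) = 5.14×32 + 4.05×134 + 1991.58×2 + 8.69×126 + 8.99×64 = 164.48 + 542.7 + 3983.16 + 1094.94 + 575.36 = 6360.64
ΣP(t=0)·Q(t=0) = 6.56×32 + 3.18×134 + 1532.37×2 + 9.79×126 + 12.39×64 = 209.92 + 426.12 + 3064.74 + 1233.54 + 792.96 = 5727.28
Index = 6360.64 / 5727.28 × 100 = 111.0587

111.06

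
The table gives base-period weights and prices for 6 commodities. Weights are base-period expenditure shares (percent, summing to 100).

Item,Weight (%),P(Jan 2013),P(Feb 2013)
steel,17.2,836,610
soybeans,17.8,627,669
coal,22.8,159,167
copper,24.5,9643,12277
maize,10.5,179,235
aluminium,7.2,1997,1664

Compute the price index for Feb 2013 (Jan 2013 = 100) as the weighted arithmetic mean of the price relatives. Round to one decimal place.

106.5

steel: 17.2 × (610/836) = 17.2 × 0.729665 = 12.5502
soybeans: 17.8 × (669/627) = 17.8 × 1.066986 = 18.9923
coal: 22.8 × (167/159) = 22.8 × 1.050314 = 23.9472
copper: 24.5 × (12277/9643) = 24.5 × 1.273152 = 31.1922
maize: 10.5 × (235/179) = 10.5 × 1.312849 = 13.7849
aluminium: 7.2 × (1664/1997) = 7.2 × 0.833250 = 5.9994
Index = Σ wᵢ·(p₁ᵢ/p₀ᵢ) = 12.5502 + 18.9923 + 23.9472 + 31.1922 + 13.7849 + 5.9994 = 106.4663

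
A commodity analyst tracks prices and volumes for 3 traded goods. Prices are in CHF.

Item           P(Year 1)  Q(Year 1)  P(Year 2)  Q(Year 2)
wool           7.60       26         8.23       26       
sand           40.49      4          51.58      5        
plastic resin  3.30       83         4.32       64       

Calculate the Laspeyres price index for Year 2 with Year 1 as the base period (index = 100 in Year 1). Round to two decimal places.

122.95

Laspeyres price index uses base-period quantities as weights.
ΣP(Year 2)·Q(Year 1) = 8.23×26 + 51.58×4 + 4.32×83 = 213.98 + 206.32 + 358.56 = 778.86
ΣP(Year 1)·Q(Year 1) = 7.60×26 + 40.49×4 + 3.30×83 = 197.6 + 161.96 + 273.9 = 633.46
Index = 778.86 / 633.46 × 100 = 122.9533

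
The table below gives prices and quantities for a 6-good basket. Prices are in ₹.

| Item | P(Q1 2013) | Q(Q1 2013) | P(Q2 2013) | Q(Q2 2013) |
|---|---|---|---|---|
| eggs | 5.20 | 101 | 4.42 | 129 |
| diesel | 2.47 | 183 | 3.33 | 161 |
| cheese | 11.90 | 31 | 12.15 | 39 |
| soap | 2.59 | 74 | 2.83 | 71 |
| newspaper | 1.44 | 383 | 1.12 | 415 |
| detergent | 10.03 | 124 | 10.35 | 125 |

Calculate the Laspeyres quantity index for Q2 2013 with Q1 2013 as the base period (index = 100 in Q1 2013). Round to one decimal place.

Laspeyres quantity index uses base-period prices as weights.
ΣP(Q1 2013)·Q(Q2 2013) = 5.20×129 + 2.47×161 + 11.90×39 + 2.59×71 + 1.44×415 + 10.03×125 = 670.8 + 397.67 + 464.1 + 183.89 + 597.6 + 1253.75 = 3567.81
ΣP(Q1 2013)·Q(Q1 2013) = 5.20×101 + 2.47×183 + 11.90×31 + 2.59×74 + 1.44×383 + 10.03×124 = 525.2 + 452.01 + 368.9 + 191.66 + 551.52 + 1243.72 = 3333.01
Index = 3567.81 / 3333.01 × 100 = 107.0447

107.0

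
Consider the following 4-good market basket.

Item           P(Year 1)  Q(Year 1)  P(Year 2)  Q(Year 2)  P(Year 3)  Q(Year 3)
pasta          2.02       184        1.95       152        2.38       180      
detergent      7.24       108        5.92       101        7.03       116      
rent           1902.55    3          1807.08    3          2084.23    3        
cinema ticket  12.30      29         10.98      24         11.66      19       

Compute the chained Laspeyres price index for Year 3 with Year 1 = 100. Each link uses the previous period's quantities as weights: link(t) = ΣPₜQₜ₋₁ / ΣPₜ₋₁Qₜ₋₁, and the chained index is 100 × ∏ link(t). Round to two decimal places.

107.89

Link Year 1→Year 2:
ΣP(Year 2)Q(Year 1) = 1.95×184 + 5.92×108 + 1807.08×3 + 10.98×29 = 358.8 + 639.36 + 5421.24 + 318.42 = 6737.82
ΣP(Year 1)Q(Year 1) = 2.02×184 + 7.24×108 + 1902.55×3 + 12.30×29 = 371.68 + 781.92 + 5707.65 + 356.7 = 7217.95
link = 6737.82/7217.95 = 0.933481
Link Year 2→Year 3:
ΣP(Year 3)Q(Year 2) = 2.38×152 + 7.03×101 + 2084.23×3 + 11.66×24 = 361.76 + 710.03 + 6252.69 + 279.84 = 7604.32
ΣP(Year 2)Q(Year 2) = 1.95×152 + 5.92×101 + 1807.08×3 + 10.98×24 = 296.4 + 597.92 + 5421.24 + 263.52 = 6579.08
link = 7604.32/6579.08 = 1.155833
Chained index = 100 × 0.933481 × 1.155833 = 107.8949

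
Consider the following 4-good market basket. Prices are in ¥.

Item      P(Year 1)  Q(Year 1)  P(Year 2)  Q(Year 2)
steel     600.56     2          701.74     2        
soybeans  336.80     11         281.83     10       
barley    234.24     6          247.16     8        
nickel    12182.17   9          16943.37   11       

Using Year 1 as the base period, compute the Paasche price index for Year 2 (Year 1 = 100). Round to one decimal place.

Paasche price index uses current-period quantities as weights.
ΣP(Year 2)·Q(Year 2) = 701.74×2 + 281.83×10 + 247.16×8 + 16943.37×11 = 1403.48 + 2818.3 + 1977.28 + 186377.07 = 192576.13
ΣP(Year 1)·Q(Year 2) = 600.56×2 + 336.80×10 + 234.24×8 + 12182.17×11 = 1201.12 + 3368 + 1873.92 + 134003.87 = 140446.91
Index = 192576.13 / 140446.91 × 100 = 137.1167

137.1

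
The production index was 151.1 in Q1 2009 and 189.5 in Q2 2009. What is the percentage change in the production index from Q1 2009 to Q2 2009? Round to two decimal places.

Change = (189.5 − 151.1) / 151.1 × 100
       = 38.4 / 151.1 × 100 = 25.4136%

25.41%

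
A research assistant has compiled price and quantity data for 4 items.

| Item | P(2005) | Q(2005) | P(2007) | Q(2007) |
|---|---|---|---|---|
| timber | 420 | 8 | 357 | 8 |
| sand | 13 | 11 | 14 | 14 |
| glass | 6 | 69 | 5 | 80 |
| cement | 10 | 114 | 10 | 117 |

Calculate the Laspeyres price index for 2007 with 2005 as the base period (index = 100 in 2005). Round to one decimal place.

Laspeyres price index uses base-period quantities as weights.
ΣP(2007)·Q(2005) = 357×8 + 14×11 + 5×69 + 10×114 = 2856 + 154 + 345 + 1140 = 4495
ΣP(2005)·Q(2005) = 420×8 + 13×11 + 6×69 + 10×114 = 3360 + 143 + 414 + 1140 = 5057
Index = 4495 / 5057 × 100 = 88.8867

88.9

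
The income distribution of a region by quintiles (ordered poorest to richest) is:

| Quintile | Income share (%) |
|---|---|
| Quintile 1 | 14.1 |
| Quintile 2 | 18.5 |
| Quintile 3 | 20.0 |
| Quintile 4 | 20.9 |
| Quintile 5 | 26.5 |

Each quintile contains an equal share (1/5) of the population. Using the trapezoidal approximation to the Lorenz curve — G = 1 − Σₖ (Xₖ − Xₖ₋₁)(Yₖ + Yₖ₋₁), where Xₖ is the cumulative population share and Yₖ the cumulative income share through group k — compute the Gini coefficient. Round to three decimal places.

0.109

Cumulative income shares Yₖ: 0.1410, 0.3260, 0.5260, 0.7350, 1.0000
Σ (Xₖ−Xₖ₋₁)(Yₖ+Yₖ₋₁) = (1/5)(0.1410+0.0000) + (1/5)(0.3260+0.1410) + (1/5)(0.5260+0.3260) + (1/5)(0.7350+0.5260) + (1/5)(1.0000+0.7350)
  = 0.0282 + 0.0934 + 0.1704 + 0.2522 + 0.3470 = 0.8912
G = 1 − 0.8912 = 0.1088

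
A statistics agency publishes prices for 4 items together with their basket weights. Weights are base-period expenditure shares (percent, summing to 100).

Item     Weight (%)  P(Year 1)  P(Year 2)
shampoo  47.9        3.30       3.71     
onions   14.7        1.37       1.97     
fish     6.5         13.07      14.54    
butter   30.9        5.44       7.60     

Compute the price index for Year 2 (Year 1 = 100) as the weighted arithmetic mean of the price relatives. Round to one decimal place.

shampoo: 47.9 × (3.71/3.30) = 47.9 × 1.124242 = 53.8512
onions: 14.7 × (1.97/1.37) = 14.7 × 1.437956 = 21.1380
fish: 6.5 × (14.54/13.07) = 6.5 × 1.112471 = 7.2311
butter: 30.9 × (7.60/5.44) = 30.9 × 1.397059 = 43.1691
Index = Σ wᵢ·(p₁ᵢ/p₀ᵢ) = 53.8512 + 21.1380 + 7.2311 + 43.1691 = 125.3893

125.4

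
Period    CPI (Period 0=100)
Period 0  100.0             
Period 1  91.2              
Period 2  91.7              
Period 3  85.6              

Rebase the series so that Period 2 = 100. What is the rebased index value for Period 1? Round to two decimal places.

Rebased(Period 1) = 91.2 / 91.7 × 100 = 99.4547

99.45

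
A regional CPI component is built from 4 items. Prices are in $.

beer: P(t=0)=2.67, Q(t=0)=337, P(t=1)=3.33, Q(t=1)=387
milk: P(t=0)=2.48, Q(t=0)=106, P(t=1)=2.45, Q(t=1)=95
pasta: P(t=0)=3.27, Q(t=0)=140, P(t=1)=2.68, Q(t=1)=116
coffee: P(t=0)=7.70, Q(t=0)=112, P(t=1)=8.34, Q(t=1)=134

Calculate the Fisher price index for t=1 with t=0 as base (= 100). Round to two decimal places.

109.23

Laspeyres component (base-period weights):
ΣP(t=1)Q(t=0) = 3.33×337 + 2.45×106 + 2.68×140 + 8.34×112 = 1122.21 + 259.7 + 375.2 + 934.08 = 2691.19
ΣP(t=0)Q(t=0) = 2.67×337 + 2.48×106 + 3.27×140 + 7.70×112 = 899.79 + 262.88 + 457.8 + 862.4 = 2482.87
L = 2691.19 / 2482.87 × 100 = 108.3903
Paasche component (current-period weights):
ΣP(t=1)Q(t=1) = 3.33×387 + 2.45×95 + 2.68×116 + 8.34×134 = 1288.71 + 232.75 + 310.88 + 1117.56 = 2949.9
ΣP(t=0)Q(t=1) = 2.67×387 + 2.48×95 + 3.27×116 + 7.70×134 = 1033.29 + 235.6 + 379.32 + 1031.8 = 2680.01
P = 2949.9 / 2680.01 × 100 = 110.0705
Fisher = √(L × P) = √(108.3903 × 110.0705) = 109.2272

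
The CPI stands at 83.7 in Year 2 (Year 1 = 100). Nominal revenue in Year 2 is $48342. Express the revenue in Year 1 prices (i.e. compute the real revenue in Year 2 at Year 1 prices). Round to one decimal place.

Real = Nominal ÷ (Index/100) = 48342 ÷ (83.7/100)
     = 48342 ÷ 0.837 = 57756.2724

57756.3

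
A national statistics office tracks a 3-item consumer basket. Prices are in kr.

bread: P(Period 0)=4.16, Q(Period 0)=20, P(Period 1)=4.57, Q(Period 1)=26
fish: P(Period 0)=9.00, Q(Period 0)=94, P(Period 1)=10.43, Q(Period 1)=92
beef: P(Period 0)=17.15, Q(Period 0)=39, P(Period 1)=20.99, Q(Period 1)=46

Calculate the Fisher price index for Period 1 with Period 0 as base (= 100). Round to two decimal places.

118.39

Laspeyres component (base-period weights):
ΣP(Period 1)Q(Period 0) = 4.57×20 + 10.43×94 + 20.99×39 = 91.4 + 980.42 + 818.61 = 1890.43
ΣP(Period 0)Q(Period 0) = 4.16×20 + 9.00×94 + 17.15×39 = 83.2 + 846 + 668.85 = 1598.05
L = 1890.43 / 1598.05 × 100 = 118.2960
Paasche component (current-period weights):
ΣP(Period 1)Q(Period 1) = 4.57×26 + 10.43×92 + 20.99×46 = 118.82 + 959.56 + 965.54 = 2043.92
ΣP(Period 0)Q(Period 1) = 4.16×26 + 9.00×92 + 17.15×46 = 108.16 + 828 + 788.9 = 1725.06
P = 2043.92 / 1725.06 × 100 = 118.4840
Fisher = √(L × P) = √(118.2960 × 118.4840) = 118.3900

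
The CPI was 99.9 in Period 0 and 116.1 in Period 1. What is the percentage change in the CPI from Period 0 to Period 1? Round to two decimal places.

Change = (116.1 − 99.9) / 99.9 × 100
       = 16.2 / 99.9 × 100 = 16.2162%

16.22%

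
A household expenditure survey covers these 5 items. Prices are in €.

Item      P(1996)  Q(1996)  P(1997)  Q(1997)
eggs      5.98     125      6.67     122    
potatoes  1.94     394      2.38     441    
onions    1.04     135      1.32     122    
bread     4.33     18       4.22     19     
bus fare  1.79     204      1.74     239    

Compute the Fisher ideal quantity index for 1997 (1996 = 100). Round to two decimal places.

Laspeyres component (base-period weights):
ΣP(1996)Q(1997) = 5.98×122 + 1.94×441 + 1.04×122 + 4.33×19 + 1.79×239 = 729.56 + 855.54 + 126.88 + 82.27 + 427.81 = 2222.06
ΣP(1996)Q(1996) = 5.98×125 + 1.94×394 + 1.04×135 + 4.33×18 + 1.79×204 = 747.5 + 764.36 + 140.4 + 77.94 + 365.16 = 2095.36
L = 2222.06 / 2095.36 × 100 = 106.0467
Paasche component (current-period weights):
ΣP(1997)Q(1997) = 6.67×122 + 2.38×441 + 1.32×122 + 4.22×19 + 1.74×239 = 813.74 + 1049.58 + 161.04 + 80.18 + 415.86 = 2520.4
ΣP(1997)Q(1996) = 6.67×125 + 2.38×394 + 1.32×135 + 4.22×18 + 1.74×204 = 833.75 + 937.72 + 178.2 + 75.96 + 354.96 = 2380.59
P = 2520.4 / 2380.59 × 100 = 105.8729
Fisher = √(L × P) = √(106.0467 × 105.8729) = 105.9598

105.96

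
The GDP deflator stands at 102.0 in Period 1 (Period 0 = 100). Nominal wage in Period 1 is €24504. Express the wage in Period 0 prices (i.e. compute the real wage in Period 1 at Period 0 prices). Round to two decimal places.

Real = Nominal ÷ (Index/100) = 24504 ÷ (102.0/100)
     = 24504 ÷ 1.020 = 24023.5294

24023.53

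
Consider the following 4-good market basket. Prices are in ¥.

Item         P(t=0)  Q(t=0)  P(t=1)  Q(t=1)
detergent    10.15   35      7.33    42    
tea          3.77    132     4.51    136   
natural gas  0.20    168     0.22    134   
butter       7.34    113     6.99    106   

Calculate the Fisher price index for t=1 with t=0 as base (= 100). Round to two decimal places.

97.42

Laspeyres component (base-period weights):
ΣP(t=1)Q(t=0) = 7.33×35 + 4.51×132 + 0.22×168 + 6.99×113 = 256.55 + 595.32 + 36.96 + 789.87 = 1678.7
ΣP(t=0)Q(t=0) = 10.15×35 + 3.77×132 + 0.20×168 + 7.34×113 = 355.25 + 497.64 + 33.6 + 829.42 = 1715.91
L = 1678.7 / 1715.91 × 100 = 97.8315
Paasche component (current-period weights):
ΣP(t=1)Q(t=1) = 7.33×42 + 4.51×136 + 0.22×134 + 6.99×106 = 307.86 + 613.36 + 29.48 + 740.94 = 1691.64
ΣP(t=0)Q(t=1) = 10.15×42 + 3.77×136 + 0.20×134 + 7.34×106 = 426.3 + 512.72 + 26.8 + 778.04 = 1743.86
P = 1691.64 / 1743.86 × 100 = 97.0055
Fisher = √(L × P) = √(97.8315 × 97.0055) = 97.4176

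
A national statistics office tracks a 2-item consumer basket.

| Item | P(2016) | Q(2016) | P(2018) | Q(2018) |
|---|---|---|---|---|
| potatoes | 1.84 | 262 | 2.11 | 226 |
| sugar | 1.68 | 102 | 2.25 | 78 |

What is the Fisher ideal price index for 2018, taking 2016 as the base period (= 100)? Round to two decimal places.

119.51

Laspeyres component (base-period weights):
ΣP(2018)Q(2016) = 2.11×262 + 2.25×102 = 552.82 + 229.5 = 782.32
ΣP(2016)Q(2016) = 1.84×262 + 1.68×102 = 482.08 + 171.36 = 653.44
L = 782.32 / 653.44 × 100 = 119.7233
Paasche component (current-period weights):
ΣP(2018)Q(2018) = 2.11×226 + 2.25×78 = 476.86 + 175.5 = 652.36
ΣP(2016)Q(2018) = 1.84×226 + 1.68×78 = 415.84 + 131.04 = 546.88
P = 652.36 / 546.88 × 100 = 119.2876
Fisher = √(L × P) = √(119.7233 × 119.2876) = 119.5053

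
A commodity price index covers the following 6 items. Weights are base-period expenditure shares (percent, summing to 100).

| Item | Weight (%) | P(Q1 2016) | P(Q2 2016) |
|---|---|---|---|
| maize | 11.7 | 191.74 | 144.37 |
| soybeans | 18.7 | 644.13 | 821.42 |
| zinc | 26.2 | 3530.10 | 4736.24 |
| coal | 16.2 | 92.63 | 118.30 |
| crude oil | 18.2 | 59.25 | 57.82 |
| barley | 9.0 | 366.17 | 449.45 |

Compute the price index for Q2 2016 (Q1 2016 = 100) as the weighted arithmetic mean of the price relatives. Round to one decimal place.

117.3

maize: 11.7 × (144.37/191.74) = 11.7 × 0.752947 = 8.8095
soybeans: 18.7 × (821.42/644.13) = 18.7 × 1.275239 = 23.8470
zinc: 26.2 × (4736.24/3530.10) = 26.2 × 1.341673 = 35.1518
coal: 16.2 × (118.30/92.63) = 16.2 × 1.277124 = 20.6894
crude oil: 18.2 × (57.82/59.25) = 18.2 × 0.975865 = 17.7607
barley: 9.0 × (449.45/366.17) = 9.0 × 1.227435 = 11.0469
Index = Σ wᵢ·(p₁ᵢ/p₀ᵢ) = 8.8095 + 23.8470 + 35.1518 + 20.6894 + 17.7607 + 11.0469 = 117.3054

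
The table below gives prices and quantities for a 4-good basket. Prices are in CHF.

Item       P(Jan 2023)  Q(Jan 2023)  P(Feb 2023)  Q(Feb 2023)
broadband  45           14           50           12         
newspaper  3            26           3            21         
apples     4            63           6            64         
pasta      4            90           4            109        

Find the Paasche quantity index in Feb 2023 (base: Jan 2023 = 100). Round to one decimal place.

Paasche quantity index uses current-period prices as weights.
ΣP(Feb 2023)·Q(Feb 2023) = 50×12 + 3×21 + 6×64 + 4×109 = 600 + 63 + 384 + 436 = 1483
ΣP(Feb 2023)·Q(Jan 2023) = 50×14 + 3×26 + 6×63 + 4×90 = 700 + 78 + 378 + 360 = 1516
Index = 1483 / 1516 × 100 = 97.8232

97.8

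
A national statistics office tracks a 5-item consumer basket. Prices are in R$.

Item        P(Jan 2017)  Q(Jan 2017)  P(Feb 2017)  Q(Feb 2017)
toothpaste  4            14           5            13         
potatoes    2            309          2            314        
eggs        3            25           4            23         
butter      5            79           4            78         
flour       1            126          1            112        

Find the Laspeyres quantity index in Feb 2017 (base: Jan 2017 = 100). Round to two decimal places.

98.50

Laspeyres quantity index uses base-period prices as weights.
ΣP(Jan 2017)·Q(Feb 2017) = 4×13 + 2×314 + 3×23 + 5×78 + 1×112 = 52 + 628 + 69 + 390 + 112 = 1251
ΣP(Jan 2017)·Q(Jan 2017) = 4×14 + 2×309 + 3×25 + 5×79 + 1×126 = 56 + 618 + 75 + 395 + 126 = 1270
Index = 1251 / 1270 × 100 = 98.5039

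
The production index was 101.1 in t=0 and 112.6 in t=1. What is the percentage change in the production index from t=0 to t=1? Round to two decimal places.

11.37%

Change = (112.6 − 101.1) / 101.1 × 100
       = 11.5 / 101.1 × 100 = 11.3749%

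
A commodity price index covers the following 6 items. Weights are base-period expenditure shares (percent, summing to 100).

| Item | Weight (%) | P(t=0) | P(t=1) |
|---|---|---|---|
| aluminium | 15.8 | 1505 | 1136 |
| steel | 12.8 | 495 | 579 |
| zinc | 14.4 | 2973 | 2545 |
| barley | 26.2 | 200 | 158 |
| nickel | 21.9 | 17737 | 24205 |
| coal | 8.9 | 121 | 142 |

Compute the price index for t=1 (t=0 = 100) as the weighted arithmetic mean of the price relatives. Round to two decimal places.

100.25

aluminium: 15.8 × (1136/1505) = 15.8 × 0.754817 = 11.9261
steel: 12.8 × (579/495) = 12.8 × 1.169697 = 14.9721
zinc: 14.4 × (2545/2973) = 14.4 × 0.856038 = 12.3269
barley: 26.2 × (158/200) = 26.2 × 0.790000 = 20.6980
nickel: 21.9 × (24205/17737) = 21.9 × 1.364661 = 29.8861
coal: 8.9 × (142/121) = 8.9 × 1.173554 = 10.4446
Index = Σ wᵢ·(p₁ᵢ/p₀ᵢ) = 11.9261 + 14.9721 + 12.3269 + 20.6980 + 29.8861 + 10.4446 = 100.2539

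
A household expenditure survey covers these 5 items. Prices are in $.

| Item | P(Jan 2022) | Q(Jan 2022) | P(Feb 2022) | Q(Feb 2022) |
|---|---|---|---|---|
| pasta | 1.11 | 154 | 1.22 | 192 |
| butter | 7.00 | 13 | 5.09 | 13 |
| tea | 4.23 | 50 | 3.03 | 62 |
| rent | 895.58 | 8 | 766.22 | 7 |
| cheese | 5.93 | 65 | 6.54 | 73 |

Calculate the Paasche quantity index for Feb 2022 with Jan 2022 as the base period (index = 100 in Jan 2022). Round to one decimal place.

90.9

Paasche quantity index uses current-period prices as weights.
ΣP(Feb 2022)·Q(Feb 2022) = 1.22×192 + 5.09×13 + 3.03×62 + 766.22×7 + 6.54×73 = 234.24 + 66.17 + 187.86 + 5363.54 + 477.42 = 6329.23
ΣP(Feb 2022)·Q(Jan 2022) = 1.22×154 + 5.09×13 + 3.03×50 + 766.22×8 + 6.54×65 = 187.88 + 66.17 + 151.5 + 6129.76 + 425.1 = 6960.41
Index = 6329.23 / 6960.41 × 100 = 90.9319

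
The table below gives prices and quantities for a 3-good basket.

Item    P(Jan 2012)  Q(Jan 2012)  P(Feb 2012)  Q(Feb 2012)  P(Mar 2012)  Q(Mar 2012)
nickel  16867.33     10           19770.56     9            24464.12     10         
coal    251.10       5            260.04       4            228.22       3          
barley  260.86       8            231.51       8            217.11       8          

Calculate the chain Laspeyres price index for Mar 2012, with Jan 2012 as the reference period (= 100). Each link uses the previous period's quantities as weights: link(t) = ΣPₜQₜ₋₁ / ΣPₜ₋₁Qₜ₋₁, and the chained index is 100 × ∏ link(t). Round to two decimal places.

Link Jan 2012→Feb 2012:
ΣP(Feb 2012)Q(Jan 2012) = 19770.56×10 + 260.04×5 + 231.51×8 = 197705.6 + 1300.2 + 1852.08 = 200857.88
ΣP(Jan 2012)Q(Jan 2012) = 16867.33×10 + 251.10×5 + 260.86×8 = 168673.3 + 1255.5 + 2086.88 = 172015.68
link = 200857.88/172015.68 = 1.167672
Link Feb 2012→Mar 2012:
ΣP(Mar 2012)Q(Feb 2012) = 24464.12×9 + 228.22×4 + 217.11×8 = 220177.08 + 912.88 + 1736.88 = 222826.84
ΣP(Feb 2012)Q(Feb 2012) = 19770.56×9 + 260.04×4 + 231.51×8 = 177935.04 + 1040.16 + 1852.08 = 180827.28
link = 222826.84/180827.28 = 1.232263
Chained index = 100 × 1.167672 × 1.232263 = 143.8879

143.89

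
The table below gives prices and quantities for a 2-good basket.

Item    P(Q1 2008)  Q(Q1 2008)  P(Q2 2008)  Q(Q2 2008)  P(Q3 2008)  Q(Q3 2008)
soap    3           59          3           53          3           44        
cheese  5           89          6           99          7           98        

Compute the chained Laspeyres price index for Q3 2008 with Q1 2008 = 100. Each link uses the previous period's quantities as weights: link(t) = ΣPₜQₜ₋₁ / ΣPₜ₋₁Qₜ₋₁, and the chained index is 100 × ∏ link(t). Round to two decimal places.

129.34

Link Q1 2008→Q2 2008:
ΣP(Q2 2008)Q(Q1 2008) = 3×59 + 6×89 = 177 + 534 = 711
ΣP(Q1 2008)Q(Q1 2008) = 3×59 + 5×89 = 177 + 445 = 622
link = 711/622 = 1.143087
Link Q2 2008→Q3 2008:
ΣP(Q3 2008)Q(Q2 2008) = 3×53 + 7×99 = 159 + 693 = 852
ΣP(Q2 2008)Q(Q2 2008) = 3×53 + 6×99 = 159 + 594 = 753
link = 852/753 = 1.131474
Chained index = 100 × 1.143087 × 1.131474 = 129.3373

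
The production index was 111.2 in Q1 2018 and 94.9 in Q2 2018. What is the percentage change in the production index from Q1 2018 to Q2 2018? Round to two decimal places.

Change = (94.9 − 111.2) / 111.2 × 100
       = -16.3 / 111.2 × 100 = -14.6583%

-14.66%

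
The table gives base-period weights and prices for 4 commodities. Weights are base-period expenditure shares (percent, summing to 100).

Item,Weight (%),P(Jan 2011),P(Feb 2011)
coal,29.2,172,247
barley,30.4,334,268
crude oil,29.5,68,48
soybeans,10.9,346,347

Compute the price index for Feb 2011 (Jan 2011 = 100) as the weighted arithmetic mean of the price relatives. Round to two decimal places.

98.08

coal: 29.2 × (247/172) = 29.2 × 1.436047 = 41.9326
barley: 30.4 × (268/334) = 30.4 × 0.802395 = 24.3928
crude oil: 29.5 × (48/68) = 29.5 × 0.705882 = 20.8235
soybeans: 10.9 × (347/346) = 10.9 × 1.002890 = 10.9315
Index = Σ wᵢ·(p₁ᵢ/p₀ᵢ) = 41.9326 + 24.3928 + 20.8235 + 10.9315 = 98.0804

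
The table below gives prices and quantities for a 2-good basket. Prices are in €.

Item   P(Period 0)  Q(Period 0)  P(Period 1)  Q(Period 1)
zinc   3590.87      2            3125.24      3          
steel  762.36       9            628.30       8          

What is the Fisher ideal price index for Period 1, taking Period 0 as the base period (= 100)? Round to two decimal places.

Laspeyres component (base-period weights):
ΣP(Period 1)Q(Period 0) = 3125.24×2 + 628.30×9 = 6250.48 + 5654.7 = 11905.18
ΣP(Period 0)Q(Period 0) = 3590.87×2 + 762.36×9 = 7181.74 + 6861.24 = 14042.98
L = 11905.18 / 14042.98 × 100 = 84.7767
Paasche component (current-period weights):
ΣP(Period 1)Q(Period 1) = 3125.24×3 + 628.30×8 = 9375.72 + 5026.4 = 14402.12
ΣP(Period 0)Q(Period 1) = 3590.87×3 + 762.36×8 = 10772.61 + 6098.88 = 16871.49
P = 14402.12 / 16871.49 × 100 = 85.3637
Fisher = √(L × P) = √(84.7767 × 85.3637) = 85.0697

85.07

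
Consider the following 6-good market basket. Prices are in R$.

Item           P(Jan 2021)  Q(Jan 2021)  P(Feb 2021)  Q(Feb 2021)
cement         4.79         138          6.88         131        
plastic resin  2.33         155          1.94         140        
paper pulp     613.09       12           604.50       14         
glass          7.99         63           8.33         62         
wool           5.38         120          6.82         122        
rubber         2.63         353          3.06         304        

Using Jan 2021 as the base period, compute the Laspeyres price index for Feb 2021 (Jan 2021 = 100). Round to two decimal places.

Laspeyres price index uses base-period quantities as weights.
ΣP(Feb 2021)·Q(Jan 2021) = 6.88×138 + 1.94×155 + 604.50×12 + 8.33×63 + 6.82×120 + 3.06×353 = 949.44 + 300.7 + 7254 + 524.79 + 818.4 + 1080.18 = 10927.51
ΣP(Jan 2021)·Q(Jan 2021) = 4.79×138 + 2.33×155 + 613.09×12 + 7.99×63 + 5.38×120 + 2.63×353 = 661.02 + 361.15 + 7357.08 + 503.37 + 645.6 + 928.39 = 10456.61
Index = 10927.51 / 10456.61 × 100 = 104.5034

104.50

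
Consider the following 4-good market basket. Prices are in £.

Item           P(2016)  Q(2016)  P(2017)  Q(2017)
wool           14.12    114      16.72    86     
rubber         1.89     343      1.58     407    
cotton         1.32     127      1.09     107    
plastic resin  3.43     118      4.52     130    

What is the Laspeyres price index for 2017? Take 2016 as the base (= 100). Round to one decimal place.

Laspeyres price index uses base-period quantities as weights.
ΣP(2017)·Q(2016) = 16.72×114 + 1.58×343 + 1.09×127 + 4.52×118 = 1906.08 + 541.94 + 138.43 + 533.36 = 3119.81
ΣP(2016)·Q(2016) = 14.12×114 + 1.89×343 + 1.32×127 + 3.43×118 = 1609.68 + 648.27 + 167.64 + 404.74 = 2830.33
Index = 3119.81 / 2830.33 × 100 = 110.2278

110.2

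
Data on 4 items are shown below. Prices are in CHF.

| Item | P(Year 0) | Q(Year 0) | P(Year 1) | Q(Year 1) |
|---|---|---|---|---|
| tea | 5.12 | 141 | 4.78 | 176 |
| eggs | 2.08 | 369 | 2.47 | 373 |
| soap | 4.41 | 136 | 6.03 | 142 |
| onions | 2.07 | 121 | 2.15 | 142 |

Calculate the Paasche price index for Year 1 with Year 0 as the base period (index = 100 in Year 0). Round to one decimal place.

112.6

Paasche price index uses current-period quantities as weights.
ΣP(Year 1)·Q(Year 1) = 4.78×176 + 2.47×373 + 6.03×142 + 2.15×142 = 841.28 + 921.31 + 856.26 + 305.3 = 2924.15
ΣP(Year 0)·Q(Year 1) = 5.12×176 + 2.08×373 + 4.41×142 + 2.07×142 = 901.12 + 775.84 + 626.22 + 293.94 = 2597.12
Index = 2924.15 / 2597.12 × 100 = 112.5920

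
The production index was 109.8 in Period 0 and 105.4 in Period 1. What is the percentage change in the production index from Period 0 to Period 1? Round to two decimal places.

-4.01%

Change = (105.4 − 109.8) / 109.8 × 100
       = -4.4 / 109.8 × 100 = -4.0073%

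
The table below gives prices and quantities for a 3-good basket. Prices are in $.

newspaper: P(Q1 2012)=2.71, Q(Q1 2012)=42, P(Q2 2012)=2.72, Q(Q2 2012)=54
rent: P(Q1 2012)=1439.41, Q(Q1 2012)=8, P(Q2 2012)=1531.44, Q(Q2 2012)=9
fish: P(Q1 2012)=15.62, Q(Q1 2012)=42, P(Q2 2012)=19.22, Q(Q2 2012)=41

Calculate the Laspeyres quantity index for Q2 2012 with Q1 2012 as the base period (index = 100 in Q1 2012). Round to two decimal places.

Laspeyres quantity index uses base-period prices as weights.
ΣP(Q1 2012)·Q(Q2 2012) = 2.71×54 + 1439.41×9 + 15.62×41 = 146.34 + 12954.69 + 640.42 = 13741.45
ΣP(Q1 2012)·Q(Q1 2012) = 2.71×42 + 1439.41×8 + 15.62×42 = 113.82 + 11515.28 + 656.04 = 12285.14
Index = 13741.45 / 12285.14 × 100 = 111.8542

111.85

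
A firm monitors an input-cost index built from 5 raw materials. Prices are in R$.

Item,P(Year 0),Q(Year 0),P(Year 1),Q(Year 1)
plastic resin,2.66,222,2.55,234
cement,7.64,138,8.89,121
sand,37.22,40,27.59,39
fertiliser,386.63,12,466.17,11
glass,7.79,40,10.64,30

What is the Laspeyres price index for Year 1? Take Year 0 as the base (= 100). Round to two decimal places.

Laspeyres price index uses base-period quantities as weights.
ΣP(Year 1)·Q(Year 0) = 2.55×222 + 8.89×138 + 27.59×40 + 466.17×12 + 10.64×40 = 566.1 + 1226.82 + 1103.6 + 5594.04 + 425.6 = 8916.16
ΣP(Year 0)·Q(Year 0) = 2.66×222 + 7.64×138 + 37.22×40 + 386.63×12 + 7.79×40 = 590.52 + 1054.32 + 1488.8 + 4639.56 + 311.6 = 8084.8
Index = 8916.16 / 8084.8 × 100 = 110.2830

110.28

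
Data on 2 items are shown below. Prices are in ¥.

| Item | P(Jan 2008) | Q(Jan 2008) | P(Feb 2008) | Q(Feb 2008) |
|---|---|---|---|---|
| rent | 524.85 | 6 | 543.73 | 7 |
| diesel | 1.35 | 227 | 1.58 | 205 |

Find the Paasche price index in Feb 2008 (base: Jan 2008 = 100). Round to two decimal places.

104.54

Paasche price index uses current-period quantities as weights.
ΣP(Feb 2008)·Q(Feb 2008) = 543.73×7 + 1.58×205 = 3806.11 + 323.9 = 4130.01
ΣP(Jan 2008)·Q(Feb 2008) = 524.85×7 + 1.35×205 = 3673.95 + 276.75 = 3950.7
Index = 4130.01 / 3950.7 × 100 = 104.5387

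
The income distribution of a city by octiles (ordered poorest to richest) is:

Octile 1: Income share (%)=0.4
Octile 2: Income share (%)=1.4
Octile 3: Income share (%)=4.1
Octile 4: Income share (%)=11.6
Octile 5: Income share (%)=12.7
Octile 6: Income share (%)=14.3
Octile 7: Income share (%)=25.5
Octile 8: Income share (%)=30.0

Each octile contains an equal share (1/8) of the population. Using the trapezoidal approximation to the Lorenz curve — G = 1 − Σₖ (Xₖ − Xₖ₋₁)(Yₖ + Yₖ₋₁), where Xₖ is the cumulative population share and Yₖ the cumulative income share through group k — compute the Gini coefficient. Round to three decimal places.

0.449

Cumulative income shares Yₖ: 0.0040, 0.0180, 0.0590, 0.1750, 0.3020, 0.4450, 0.7000, 1.0000
Σ (Xₖ−Xₖ₋₁)(Yₖ+Yₖ₋₁) = (1/8)(0.0040+0.0000) + (1/8)(0.0180+0.0040) + (1/8)(0.0590+0.0180) + (1/8)(0.1750+0.0590) + (1/8)(0.3020+0.1750) + (1/8)(0.4450+0.3020) + (1/8)(0.7000+0.4450) + (1/8)(1.0000+0.7000)
  = 0.0005 + 0.0027 + 0.0096 + 0.0292 + 0.0596 + 0.0934 + 0.1431 + 0.2125 = 0.5507
G = 1 − 0.5507 = 0.4493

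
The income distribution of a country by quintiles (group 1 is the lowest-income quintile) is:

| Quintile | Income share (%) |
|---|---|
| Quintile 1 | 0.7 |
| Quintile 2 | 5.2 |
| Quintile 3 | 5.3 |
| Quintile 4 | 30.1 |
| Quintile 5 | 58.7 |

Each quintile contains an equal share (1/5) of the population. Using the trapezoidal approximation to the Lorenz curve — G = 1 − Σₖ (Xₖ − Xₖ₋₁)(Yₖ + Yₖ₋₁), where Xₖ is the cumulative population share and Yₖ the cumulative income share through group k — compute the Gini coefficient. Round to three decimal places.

0.564

Cumulative income shares Yₖ: 0.0070, 0.0590, 0.1120, 0.4130, 1.0000
Σ (Xₖ−Xₖ₋₁)(Yₖ+Yₖ₋₁) = (1/5)(0.0070+0.0000) + (1/5)(0.0590+0.0070) + (1/5)(0.1120+0.0590) + (1/5)(0.4130+0.1120) + (1/5)(1.0000+0.4130)
  = 0.0014 + 0.0132 + 0.0342 + 0.1050 + 0.2826 = 0.4364
G = 1 − 0.4364 = 0.5636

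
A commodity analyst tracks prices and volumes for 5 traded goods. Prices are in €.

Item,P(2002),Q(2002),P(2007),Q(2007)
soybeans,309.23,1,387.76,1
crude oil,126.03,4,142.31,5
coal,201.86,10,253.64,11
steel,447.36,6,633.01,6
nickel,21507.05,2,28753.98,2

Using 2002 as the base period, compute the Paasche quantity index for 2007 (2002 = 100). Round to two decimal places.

Paasche quantity index uses current-period prices as weights.
ΣP(2007)·Q(2007) = 387.76×1 + 142.31×5 + 253.64×11 + 633.01×6 + 28753.98×2 = 387.76 + 711.55 + 2790.04 + 3798.06 + 57507.96 = 65195.37
ΣP(2007)·Q(2002) = 387.76×1 + 142.31×4 + 253.64×10 + 633.01×6 + 28753.98×2 = 387.76 + 569.24 + 2536.4 + 3798.06 + 57507.96 = 64799.42
Index = 65195.37 / 64799.42 × 100 = 100.6110

100.61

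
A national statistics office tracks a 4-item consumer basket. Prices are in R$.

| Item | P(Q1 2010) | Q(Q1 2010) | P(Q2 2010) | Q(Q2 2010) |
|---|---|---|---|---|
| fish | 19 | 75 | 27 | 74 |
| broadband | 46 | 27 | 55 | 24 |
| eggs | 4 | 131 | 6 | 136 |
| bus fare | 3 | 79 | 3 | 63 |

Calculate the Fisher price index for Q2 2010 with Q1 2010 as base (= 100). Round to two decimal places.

132.77

Laspeyres component (base-period weights):
ΣP(Q2 2010)Q(Q1 2010) = 27×75 + 55×27 + 6×131 + 3×79 = 2025 + 1485 + 786 + 237 = 4533
ΣP(Q1 2010)Q(Q1 2010) = 19×75 + 46×27 + 4×131 + 3×79 = 1425 + 1242 + 524 + 237 = 3428
L = 4533 / 3428 × 100 = 132.2345
Paasche component (current-period weights):
ΣP(Q2 2010)Q(Q2 2010) = 27×74 + 55×24 + 6×136 + 3×63 = 1998 + 1320 + 816 + 189 = 4323
ΣP(Q1 2010)Q(Q2 2010) = 19×74 + 46×24 + 4×136 + 3×63 = 1406 + 1104 + 544 + 189 = 3243
P = 4323 / 3243 × 100 = 133.3025
Fisher = √(L × P) = √(132.2345 × 133.3025) = 132.7674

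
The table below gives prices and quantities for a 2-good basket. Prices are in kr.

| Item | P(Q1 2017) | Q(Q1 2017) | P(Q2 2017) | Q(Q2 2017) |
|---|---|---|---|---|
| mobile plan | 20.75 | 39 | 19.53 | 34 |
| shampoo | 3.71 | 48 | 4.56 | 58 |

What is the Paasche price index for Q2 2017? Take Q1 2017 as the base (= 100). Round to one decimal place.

100.8

Paasche price index uses current-period quantities as weights.
ΣP(Q2 2017)·Q(Q2 2017) = 19.53×34 + 4.56×58 = 664.02 + 264.48 = 928.5
ΣP(Q1 2017)·Q(Q2 2017) = 20.75×34 + 3.71×58 = 705.5 + 215.18 = 920.68
Index = 928.5 / 920.68 × 100 = 100.8494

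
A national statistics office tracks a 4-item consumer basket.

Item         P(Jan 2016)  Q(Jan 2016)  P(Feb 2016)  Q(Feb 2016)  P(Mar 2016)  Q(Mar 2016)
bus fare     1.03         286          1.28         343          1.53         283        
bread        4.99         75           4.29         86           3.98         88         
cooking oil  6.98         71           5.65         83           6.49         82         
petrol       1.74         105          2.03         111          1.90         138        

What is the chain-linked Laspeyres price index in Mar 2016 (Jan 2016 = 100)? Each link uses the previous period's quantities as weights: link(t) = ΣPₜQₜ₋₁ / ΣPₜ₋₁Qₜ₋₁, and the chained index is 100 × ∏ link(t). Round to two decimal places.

Link Jan 2016→Feb 2016:
ΣP(Feb 2016)Q(Jan 2016) = 1.28×286 + 4.29×75 + 5.65×71 + 2.03×105 = 366.08 + 321.75 + 401.15 + 213.15 = 1302.13
ΣP(Jan 2016)Q(Jan 2016) = 1.03×286 + 4.99×75 + 6.98×71 + 1.74×105 = 294.58 + 374.25 + 495.58 + 182.7 = 1347.11
link = 1302.13/1347.11 = 0.966610
Link Feb 2016→Mar 2016:
ΣP(Mar 2016)Q(Feb 2016) = 1.53×343 + 3.98×86 + 6.49×83 + 1.90×111 = 524.79 + 342.28 + 538.67 + 210.9 = 1616.64
ΣP(Feb 2016)Q(Feb 2016) = 1.28×343 + 4.29×86 + 5.65×83 + 2.03×111 = 439.04 + 368.94 + 468.95 + 225.33 = 1502.26
link = 1616.64/1502.26 = 1.076139
Chained index = 100 × 0.966610 × 1.076139 = 104.0206

104.02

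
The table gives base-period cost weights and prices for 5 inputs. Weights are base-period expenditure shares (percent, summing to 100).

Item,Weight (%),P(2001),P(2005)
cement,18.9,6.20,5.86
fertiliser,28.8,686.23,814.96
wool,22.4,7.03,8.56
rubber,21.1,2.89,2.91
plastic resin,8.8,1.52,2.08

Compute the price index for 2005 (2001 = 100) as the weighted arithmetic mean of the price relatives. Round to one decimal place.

112.6

cement: 18.9 × (5.86/6.20) = 18.9 × 0.945161 = 17.8635
fertiliser: 28.8 × (814.96/686.23) = 28.8 × 1.187590 = 34.2026
wool: 22.4 × (8.56/7.03) = 22.4 × 1.217639 = 27.2751
rubber: 21.1 × (2.91/2.89) = 21.1 × 1.006920 = 21.2460
plastic resin: 8.8 × (2.08/1.52) = 8.8 × 1.368421 = 12.0421
Index = Σ wᵢ·(p₁ᵢ/p₀ᵢ) = 17.8635 + 34.2026 + 27.2751 + 21.2460 + 12.0421 = 112.6294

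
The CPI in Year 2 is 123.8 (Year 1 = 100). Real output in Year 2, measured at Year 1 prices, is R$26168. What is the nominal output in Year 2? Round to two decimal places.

32395.98

Nominal = Real × (Index/100) = 26168 × (123.8/100)
        = 26168 × 1.238 = 32395.9840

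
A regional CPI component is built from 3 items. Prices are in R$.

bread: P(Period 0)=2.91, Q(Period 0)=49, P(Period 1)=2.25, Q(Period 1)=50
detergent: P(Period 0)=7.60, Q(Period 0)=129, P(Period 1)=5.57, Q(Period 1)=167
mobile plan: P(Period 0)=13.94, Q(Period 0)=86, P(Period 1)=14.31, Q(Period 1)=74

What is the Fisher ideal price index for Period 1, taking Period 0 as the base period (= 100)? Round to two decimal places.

87.29

Laspeyres component (base-period weights):
ΣP(Period 1)Q(Period 0) = 2.25×49 + 5.57×129 + 14.31×86 = 110.25 + 718.53 + 1230.66 = 2059.44
ΣP(Period 0)Q(Period 0) = 2.91×49 + 7.60×129 + 13.94×86 = 142.59 + 980.4 + 1198.84 = 2321.83
L = 2059.44 / 2321.83 × 100 = 88.6990
Paasche component (current-period weights):
ΣP(Period 1)Q(Period 1) = 2.25×50 + 5.57×167 + 14.31×74 = 112.5 + 930.19 + 1058.94 = 2101.63
ΣP(Period 0)Q(Period 1) = 2.91×50 + 7.60×167 + 13.94×74 = 145.5 + 1269.2 + 1031.56 = 2446.26
P = 2101.63 / 2446.26 × 100 = 85.9120
Fisher = √(L × P) = √(88.6990 × 85.9120) = 87.2944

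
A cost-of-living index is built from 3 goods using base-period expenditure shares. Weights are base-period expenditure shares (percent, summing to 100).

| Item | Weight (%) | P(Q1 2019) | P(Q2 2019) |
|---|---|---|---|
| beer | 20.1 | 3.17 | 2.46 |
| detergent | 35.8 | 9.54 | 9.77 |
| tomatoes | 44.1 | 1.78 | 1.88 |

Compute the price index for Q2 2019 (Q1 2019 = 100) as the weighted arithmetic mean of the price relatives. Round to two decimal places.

98.84

beer: 20.1 × (2.46/3.17) = 20.1 × 0.776025 = 15.5981
detergent: 35.8 × (9.77/9.54) = 35.8 × 1.024109 = 36.6631
tomatoes: 44.1 × (1.88/1.78) = 44.1 × 1.056180 = 46.5775
Index = Σ wᵢ·(p₁ᵢ/p₀ᵢ) = 15.5981 + 36.6631 + 46.5775 = 98.8387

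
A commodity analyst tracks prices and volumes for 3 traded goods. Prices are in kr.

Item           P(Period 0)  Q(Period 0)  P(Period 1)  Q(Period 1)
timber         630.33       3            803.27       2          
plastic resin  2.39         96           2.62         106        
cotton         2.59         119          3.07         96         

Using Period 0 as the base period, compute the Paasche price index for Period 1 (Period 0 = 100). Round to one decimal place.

123.6

Paasche price index uses current-period quantities as weights.
ΣP(Period 1)·Q(Period 1) = 803.27×2 + 2.62×106 + 3.07×96 = 1606.54 + 277.72 + 294.72 = 2178.98
ΣP(Period 0)·Q(Period 1) = 630.33×2 + 2.39×106 + 2.59×96 = 1260.66 + 253.34 + 248.64 = 1762.64
Index = 2178.98 / 1762.64 × 100 = 123.6203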